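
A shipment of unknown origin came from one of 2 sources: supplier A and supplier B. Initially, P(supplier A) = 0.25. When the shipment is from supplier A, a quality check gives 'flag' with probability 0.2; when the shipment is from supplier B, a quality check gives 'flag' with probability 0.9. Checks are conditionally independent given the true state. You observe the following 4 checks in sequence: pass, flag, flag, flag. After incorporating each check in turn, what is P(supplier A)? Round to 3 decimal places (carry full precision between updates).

After 'pass': P(supplier A) = 0.8·0.2500 / (0.8·0.2500 + 0.1·0.7500) ≈ 0.7273
After 'flag': P(supplier A) = 0.2·0.7273 / (0.2·0.7273 + 0.9·0.2727) ≈ 0.3721
After 'flag': P(supplier A) = 0.2·0.3721 / (0.2·0.3721 + 0.9·0.6279) ≈ 0.1164
After 'flag': P(supplier A) = 0.2·0.1164 / (0.2·0.1164 + 0.9·0.8836) ≈ 0.0284

0.028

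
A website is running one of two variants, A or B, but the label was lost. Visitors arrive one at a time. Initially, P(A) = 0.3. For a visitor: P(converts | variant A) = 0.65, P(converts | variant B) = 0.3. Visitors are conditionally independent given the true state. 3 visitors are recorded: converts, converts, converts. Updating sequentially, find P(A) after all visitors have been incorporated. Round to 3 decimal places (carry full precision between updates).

After 'converts': P(A) = 0.65·0.3000 / (0.65·0.3000 + 0.3·0.7000) ≈ 0.4815
After 'converts': P(A) = 0.65·0.4815 / (0.65·0.4815 + 0.3·0.5185) ≈ 0.6680
After 'converts': P(A) = 0.65·0.6680 / (0.65·0.6680 + 0.3·0.3320) ≈ 0.8134

0.813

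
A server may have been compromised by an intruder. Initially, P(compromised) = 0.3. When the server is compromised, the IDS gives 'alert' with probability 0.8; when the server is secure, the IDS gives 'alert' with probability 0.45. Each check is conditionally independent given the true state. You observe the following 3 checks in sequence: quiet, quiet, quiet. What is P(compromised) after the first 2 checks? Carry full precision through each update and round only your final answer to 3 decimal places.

After 'quiet': P(compromised) = 0.2·0.3000 / (0.2·0.3000 + 0.55·0.7000) ≈ 0.1348
After 'quiet': P(compromised) = 0.2·0.1348 / (0.2·0.1348 + 0.55·0.8652) ≈ 0.0536

0.054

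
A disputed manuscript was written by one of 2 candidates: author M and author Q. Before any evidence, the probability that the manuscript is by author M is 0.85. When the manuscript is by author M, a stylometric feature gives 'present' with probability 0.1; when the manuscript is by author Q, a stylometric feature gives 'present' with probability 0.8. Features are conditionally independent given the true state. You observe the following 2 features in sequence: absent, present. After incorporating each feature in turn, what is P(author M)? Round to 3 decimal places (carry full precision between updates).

After 'absent': P(author M) = 0.9·0.8500 / (0.9·0.8500 + 0.2·0.1500) ≈ 0.9623
After 'present': P(author M) = 0.1·0.9623 / (0.1·0.9623 + 0.8·0.0377) ≈ 0.7612

0.761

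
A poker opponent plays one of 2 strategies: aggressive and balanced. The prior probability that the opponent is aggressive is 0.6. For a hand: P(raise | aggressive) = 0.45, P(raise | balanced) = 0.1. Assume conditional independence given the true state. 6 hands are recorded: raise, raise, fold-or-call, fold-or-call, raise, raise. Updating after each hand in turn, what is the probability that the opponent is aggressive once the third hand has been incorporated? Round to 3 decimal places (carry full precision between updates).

After 'raise': P(aggressive) = 0.45·0.6000 / (0.45·0.6000 + 0.1·0.4000) ≈ 0.8710
After 'raise': P(aggressive) = 0.45·0.8710 / (0.45·0.8710 + 0.1·0.1290) ≈ 0.9681
After 'fold-or-call': P(aggressive) = 0.55·0.9681 / (0.55·0.9681 + 0.9·0.0319) ≈ 0.9489

0.949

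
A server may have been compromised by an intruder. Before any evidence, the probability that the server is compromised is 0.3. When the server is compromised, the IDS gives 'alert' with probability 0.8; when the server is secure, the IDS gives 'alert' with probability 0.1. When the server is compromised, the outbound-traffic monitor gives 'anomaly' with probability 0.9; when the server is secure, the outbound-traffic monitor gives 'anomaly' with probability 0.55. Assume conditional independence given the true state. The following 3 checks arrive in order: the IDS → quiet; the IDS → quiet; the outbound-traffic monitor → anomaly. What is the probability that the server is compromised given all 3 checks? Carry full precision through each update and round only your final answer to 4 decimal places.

0.0335

After the IDS='quiet': P(compromised) = 0.2·0.3000 / (0.2·0.3000 + 0.9·0.7000) ≈ 0.0870
After the IDS='quiet': P(compromised) = 0.2·0.0870 / (0.2·0.0870 + 0.9·0.9130) ≈ 0.0207
After the outbound-traffic monitor='anomaly': P(compromised) = 0.9·0.0207 / (0.9·0.0207 + 0.55·0.9793) ≈ 0.0335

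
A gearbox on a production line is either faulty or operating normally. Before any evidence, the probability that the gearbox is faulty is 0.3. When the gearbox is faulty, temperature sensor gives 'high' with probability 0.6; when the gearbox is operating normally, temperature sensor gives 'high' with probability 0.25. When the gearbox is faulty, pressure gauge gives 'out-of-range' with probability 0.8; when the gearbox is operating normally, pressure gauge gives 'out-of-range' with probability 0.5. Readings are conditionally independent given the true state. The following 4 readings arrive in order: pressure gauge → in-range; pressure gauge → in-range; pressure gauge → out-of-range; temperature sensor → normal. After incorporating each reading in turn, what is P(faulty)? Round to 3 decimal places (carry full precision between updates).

0.055

After pressure gauge='in-range': P(faulty) = 0.2·0.3000 / (0.2·0.3000 + 0.5·0.7000) ≈ 0.1463
After pressure gauge='in-range': P(faulty) = 0.2·0.1463 / (0.2·0.1463 + 0.5·0.8537) ≈ 0.0642
After pressure gauge='out-of-range': P(faulty) = 0.8·0.0642 / (0.8·0.0642 + 0.5·0.9358) ≈ 0.0989
After temperature sensor='normal': P(faulty) = 0.4·0.0989 / (0.4·0.0989 + 0.75·0.9011) ≈ 0.0553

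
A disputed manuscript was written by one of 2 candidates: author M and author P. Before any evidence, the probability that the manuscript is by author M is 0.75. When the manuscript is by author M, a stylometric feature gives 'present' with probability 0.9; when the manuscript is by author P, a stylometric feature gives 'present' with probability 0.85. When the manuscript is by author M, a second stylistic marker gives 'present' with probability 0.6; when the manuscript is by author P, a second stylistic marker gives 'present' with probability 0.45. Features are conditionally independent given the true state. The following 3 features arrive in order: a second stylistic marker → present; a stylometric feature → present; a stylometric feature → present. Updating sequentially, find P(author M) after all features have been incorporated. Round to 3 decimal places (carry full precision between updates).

Each posterior becomes the prior for the next update.
After a second stylistic marker='present': P(author M) = 0.6·0.7500 / (0.6·0.7500 + 0.45·0.2500) ≈ 0.8000
After a stylometric feature='present': P(author M) = 0.9·0.8000 / (0.9·0.8000 + 0.85·0.2000) ≈ 0.8090
After a stylometric feature='present': P(author M) = 0.9·0.8090 / (0.9·0.8090 + 0.85·0.1910) ≈ 0.8177

0.818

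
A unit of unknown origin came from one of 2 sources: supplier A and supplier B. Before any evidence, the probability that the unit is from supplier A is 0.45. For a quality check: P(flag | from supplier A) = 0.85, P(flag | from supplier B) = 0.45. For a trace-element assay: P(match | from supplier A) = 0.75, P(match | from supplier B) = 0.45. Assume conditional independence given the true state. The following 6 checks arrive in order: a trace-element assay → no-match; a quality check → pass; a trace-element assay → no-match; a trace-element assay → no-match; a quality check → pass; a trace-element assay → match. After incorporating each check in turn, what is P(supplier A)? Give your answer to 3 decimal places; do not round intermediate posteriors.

After a trace-element assay='no-match': P(supplier A) = 0.25·0.4500 / (0.25·0.4500 + 0.55·0.5500) ≈ 0.2711
After a quality check='pass': P(supplier A) = 0.15·0.2711 / (0.15·0.2711 + 0.55·0.7289) ≈ 0.0921
After a trace-element assay='no-match': P(supplier A) = 0.25·0.0921 / (0.25·0.0921 + 0.55·0.9079) ≈ 0.0441
After a trace-element assay='no-match': P(supplier A) = 0.25·0.0441 / (0.25·0.0441 + 0.55·0.9559) ≈ 0.0205
After a quality check='pass': P(supplier A) = 0.15·0.0205 / (0.15·0.0205 + 0.55·0.9795) ≈ 0.0057
After a trace-element assay='match': P(supplier A) = 0.75·0.0057 / (0.75·0.0057 + 0.45·0.9943) ≈ 0.0094

0.009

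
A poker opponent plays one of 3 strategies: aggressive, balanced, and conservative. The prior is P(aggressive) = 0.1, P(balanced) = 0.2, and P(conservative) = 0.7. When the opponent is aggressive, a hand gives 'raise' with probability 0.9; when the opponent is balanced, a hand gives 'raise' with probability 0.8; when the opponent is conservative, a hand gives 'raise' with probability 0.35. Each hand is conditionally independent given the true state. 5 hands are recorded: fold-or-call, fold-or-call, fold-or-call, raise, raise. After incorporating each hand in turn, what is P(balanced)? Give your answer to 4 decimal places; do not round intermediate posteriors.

0.0415

After 'fold-or-call': normaliser = 0.1·0.1000 + 0.2·0.2000 + 0.65·0.7000; P(aggressive) ≈ 0.0198, P(balanced) ≈ 0.0792, P(conservative) ≈ 0.9010
After 'fold-or-call': normaliser = 0.1·0.0198 + 0.2·0.0792 + 0.65·0.9010; P(aggressive) ≈ 0.0033, P(balanced) ≈ 0.0263, P(conservative) ≈ 0.9705
After 'fold-or-call': normaliser = 0.1·0.0033 + 0.2·0.0263 + 0.65·0.9705; P(aggressive) ≈ 0.0005, P(balanced) ≈ 0.0083, P(conservative) ≈ 0.9912
After 'raise': normaliser = 0.9·0.0005 + 0.8·0.0083 + 0.35·0.9912; P(aggressive) ≈ 0.0013, P(balanced) ≈ 0.0186, P(conservative) ≈ 0.9800
After 'raise': normaliser = 0.9·0.0013 + 0.8·0.0186 + 0.35·0.9800; P(aggressive) ≈ 0.0033, P(balanced) ≈ 0.0415, P(conservative) ≈ 0.9552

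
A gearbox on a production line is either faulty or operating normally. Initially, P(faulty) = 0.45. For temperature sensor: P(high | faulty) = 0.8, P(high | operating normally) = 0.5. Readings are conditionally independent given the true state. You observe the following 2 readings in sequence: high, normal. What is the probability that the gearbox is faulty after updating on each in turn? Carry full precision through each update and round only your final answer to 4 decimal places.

After 'high': P(faulty) = 0.8·0.4500 / (0.8·0.4500 + 0.5·0.5500) ≈ 0.5669
After 'normal': P(faulty) = 0.2·0.5669 / (0.2·0.5669 + 0.5·0.4331) ≈ 0.3437

0.3437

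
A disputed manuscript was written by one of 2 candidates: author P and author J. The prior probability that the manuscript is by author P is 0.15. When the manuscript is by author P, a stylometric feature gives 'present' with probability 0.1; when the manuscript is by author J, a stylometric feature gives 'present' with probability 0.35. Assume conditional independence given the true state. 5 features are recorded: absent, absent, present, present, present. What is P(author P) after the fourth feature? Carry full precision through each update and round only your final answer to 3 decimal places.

0.027

Apply Bayes' rule sequentially, carrying P(author P) forward.
After 'absent': P(author P) = 0.9·0.1500 / (0.9·0.1500 + 0.65·0.8500) ≈ 0.1964
After 'absent': P(author P) = 0.9·0.1964 / (0.9·0.1964 + 0.65·0.8036) ≈ 0.2528
After 'present': P(author P) = 0.1·0.2528 / (0.1·0.2528 + 0.35·0.7472) ≈ 0.0881
After 'present': P(author P) = 0.1·0.0881 / (0.1·0.0881 + 0.35·0.9119) ≈ 0.0269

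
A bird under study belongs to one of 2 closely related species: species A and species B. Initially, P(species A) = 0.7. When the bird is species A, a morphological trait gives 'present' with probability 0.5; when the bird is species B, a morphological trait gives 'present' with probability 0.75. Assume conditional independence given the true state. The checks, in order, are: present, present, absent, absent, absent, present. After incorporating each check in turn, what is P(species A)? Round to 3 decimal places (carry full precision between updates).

0.847

After 'present': P(species A) = 0.5·0.7000 / (0.5·0.7000 + 0.75·0.3000) ≈ 0.6087
After 'present': P(species A) = 0.5·0.6087 / (0.5·0.6087 + 0.75·0.3913) ≈ 0.5091
After 'absent': P(species A) = 0.5·0.5091 / (0.5·0.5091 + 0.25·0.4909) ≈ 0.6747
After 'absent': P(species A) = 0.5·0.6747 / (0.5·0.6747 + 0.25·0.3253) ≈ 0.8058
After 'absent': P(species A) = 0.5·0.8058 / (0.5·0.8058 + 0.25·0.1942) ≈ 0.8924
After 'present': P(species A) = 0.5·0.8924 / (0.5·0.8924 + 0.75·0.1076) ≈ 0.8469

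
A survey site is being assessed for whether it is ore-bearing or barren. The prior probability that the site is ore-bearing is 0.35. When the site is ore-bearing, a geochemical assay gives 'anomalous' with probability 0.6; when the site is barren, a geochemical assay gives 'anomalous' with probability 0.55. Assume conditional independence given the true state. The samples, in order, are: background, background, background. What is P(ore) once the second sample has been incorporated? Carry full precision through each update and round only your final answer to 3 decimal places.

0.298

After 'background': P(ore) = 0.4·0.3500 / (0.4·0.3500 + 0.45·0.6500) ≈ 0.3237
After 'background': P(ore) = 0.4·0.3237 / (0.4·0.3237 + 0.45·0.6763) ≈ 0.2985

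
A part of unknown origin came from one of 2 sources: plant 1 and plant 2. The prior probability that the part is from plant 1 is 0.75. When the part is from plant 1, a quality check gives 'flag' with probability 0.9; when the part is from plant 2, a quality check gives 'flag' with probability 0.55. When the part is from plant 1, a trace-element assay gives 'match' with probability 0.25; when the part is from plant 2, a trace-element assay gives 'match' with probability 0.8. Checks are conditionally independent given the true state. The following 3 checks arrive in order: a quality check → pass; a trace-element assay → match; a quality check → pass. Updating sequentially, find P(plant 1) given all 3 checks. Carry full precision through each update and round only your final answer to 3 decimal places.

After a quality check='pass': P(plant 1) = 0.1·0.7500 / (0.1·0.7500 + 0.45·0.2500) ≈ 0.4000
After a trace-element assay='match': P(plant 1) = 0.25·0.4000 / (0.25·0.4000 + 0.8·0.6000) ≈ 0.1724
After a quality check='pass': P(plant 1) = 0.1·0.1724 / (0.1·0.1724 + 0.45·0.8276) ≈ 0.0442

0.044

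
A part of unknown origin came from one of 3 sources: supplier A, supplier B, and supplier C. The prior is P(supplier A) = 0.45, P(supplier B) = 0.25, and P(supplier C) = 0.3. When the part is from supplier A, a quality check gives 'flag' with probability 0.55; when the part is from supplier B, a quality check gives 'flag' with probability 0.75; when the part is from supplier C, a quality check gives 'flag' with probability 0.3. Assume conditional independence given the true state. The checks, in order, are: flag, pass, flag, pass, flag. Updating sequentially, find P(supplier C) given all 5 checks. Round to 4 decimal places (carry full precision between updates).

After 'flag': normaliser = 0.55·0.4500 + 0.75·0.2500 + 0.3·0.3000; P(supplier A) ≈ 0.4714, P(supplier B) ≈ 0.3571, P(supplier C) ≈ 0.1714
After 'pass': normaliser = 0.45·0.4714 + 0.25·0.3571 + 0.7·0.1714; P(supplier A) ≈ 0.5034, P(supplier B) ≈ 0.2119, P(supplier C) ≈ 0.2847
After 'flag': normaliser = 0.55·0.5034 + 0.75·0.2119 + 0.3·0.2847; P(supplier A) ≈ 0.5312, P(supplier B) ≈ 0.3049, P(supplier C) ≈ 0.1639
After 'pass': normaliser = 0.45·0.5312 + 0.25·0.3049 + 0.7·0.1639; P(supplier A) ≈ 0.5559, P(supplier B) ≈ 0.1773, P(supplier C) ≈ 0.2668
After 'flag': normaliser = 0.55·0.5559 + 0.75·0.1773 + 0.3·0.2668; P(supplier A) ≈ 0.5894, P(supplier B) ≈ 0.2563, P(supplier C) ≈ 0.1543

0.1543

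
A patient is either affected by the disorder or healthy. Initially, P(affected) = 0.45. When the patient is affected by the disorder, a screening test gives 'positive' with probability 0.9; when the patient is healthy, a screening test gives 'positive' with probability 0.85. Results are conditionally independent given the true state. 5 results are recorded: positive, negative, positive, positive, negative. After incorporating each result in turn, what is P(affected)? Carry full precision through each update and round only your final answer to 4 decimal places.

0.3015

After 'positive': P(affected) = 0.9·0.4500 / (0.9·0.4500 + 0.85·0.5500) ≈ 0.4642
After 'negative': P(affected) = 0.1·0.4642 / (0.1·0.4642 + 0.15·0.5358) ≈ 0.3661
After 'positive': P(affected) = 0.9·0.3661 / (0.9·0.3661 + 0.85·0.6339) ≈ 0.3795
After 'positive': P(affected) = 0.9·0.3795 / (0.9·0.3795 + 0.85·0.6205) ≈ 0.3930
After 'negative': P(affected) = 0.1·0.3930 / (0.1·0.3930 + 0.15·0.6070) ≈ 0.3015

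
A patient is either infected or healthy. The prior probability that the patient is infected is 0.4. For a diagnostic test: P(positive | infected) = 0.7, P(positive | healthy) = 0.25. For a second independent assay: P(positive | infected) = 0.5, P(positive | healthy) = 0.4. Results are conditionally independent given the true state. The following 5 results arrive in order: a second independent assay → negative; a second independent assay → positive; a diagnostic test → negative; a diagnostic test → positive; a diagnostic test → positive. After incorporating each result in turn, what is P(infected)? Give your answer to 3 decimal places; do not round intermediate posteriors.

Apply Bayes' rule sequentially, carrying P(infected) forward.
After a second independent assay='negative': P(infected) = 0.5·0.4000 / (0.5·0.4000 + 0.6·0.6000) ≈ 0.3571
After a second independent assay='positive': P(infected) = 0.5·0.3571 / (0.5·0.3571 + 0.4·0.6429) ≈ 0.4098
After a diagnostic test='negative': P(infected) = 0.3·0.4098 / (0.3·0.4098 + 0.75·0.5902) ≈ 0.2174
After a diagnostic test='positive': P(infected) = 0.7·0.2174 / (0.7·0.2174 + 0.25·0.7826) ≈ 0.4375
After a diagnostic test='positive': P(infected) = 0.7·0.4375 / (0.7·0.4375 + 0.25·0.5625) ≈ 0.6853

0.685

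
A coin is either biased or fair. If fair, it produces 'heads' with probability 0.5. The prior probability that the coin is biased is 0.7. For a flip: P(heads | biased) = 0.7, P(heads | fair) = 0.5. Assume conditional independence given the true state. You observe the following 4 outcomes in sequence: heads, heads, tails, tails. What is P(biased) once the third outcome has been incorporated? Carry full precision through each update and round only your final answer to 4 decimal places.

0.7329

After 'heads': P(biased) = 0.7·0.7000 / (0.7·0.7000 + 0.5·0.3000) ≈ 0.7656
After 'heads': P(biased) = 0.7·0.7656 / (0.7·0.7656 + 0.5·0.2344) ≈ 0.8206
After 'tails': P(biased) = 0.3·0.8206 / (0.3·0.8206 + 0.5·0.1794) ≈ 0.7329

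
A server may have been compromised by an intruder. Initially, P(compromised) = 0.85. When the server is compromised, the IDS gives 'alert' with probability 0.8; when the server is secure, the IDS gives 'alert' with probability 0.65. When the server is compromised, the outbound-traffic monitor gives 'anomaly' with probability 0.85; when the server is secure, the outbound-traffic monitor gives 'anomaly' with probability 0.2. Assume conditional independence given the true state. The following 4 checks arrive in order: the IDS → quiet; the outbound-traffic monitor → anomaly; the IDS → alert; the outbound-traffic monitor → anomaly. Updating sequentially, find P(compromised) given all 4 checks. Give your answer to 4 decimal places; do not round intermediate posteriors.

0.9863

After the IDS='quiet': P(compromised) = 0.2·0.8500 / (0.2·0.8500 + 0.35·0.1500) ≈ 0.7640
After the outbound-traffic monitor='anomaly': P(compromised) = 0.85·0.7640 / (0.85·0.7640 + 0.2·0.2360) ≈ 0.9323
After the IDS='alert': P(compromised) = 0.8·0.9323 / (0.8·0.9323 + 0.65·0.0677) ≈ 0.9443
After the outbound-traffic monitor='anomaly': P(compromised) = 0.85·0.9443 / (0.85·0.9443 + 0.2·0.0557) ≈ 0.9863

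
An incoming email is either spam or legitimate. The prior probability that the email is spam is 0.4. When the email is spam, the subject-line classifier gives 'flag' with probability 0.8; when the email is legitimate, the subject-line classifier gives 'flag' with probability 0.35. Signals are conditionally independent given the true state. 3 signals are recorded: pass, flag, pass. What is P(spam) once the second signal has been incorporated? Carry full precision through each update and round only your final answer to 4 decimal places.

Each posterior becomes the prior for the next update.
After 'pass': P(spam) = 0.2·0.4000 / (0.2·0.4000 + 0.65·0.6000) ≈ 0.1702
After 'flag': P(spam) = 0.8·0.1702 / (0.8·0.1702 + 0.35·0.8298) ≈ 0.3192

0.3192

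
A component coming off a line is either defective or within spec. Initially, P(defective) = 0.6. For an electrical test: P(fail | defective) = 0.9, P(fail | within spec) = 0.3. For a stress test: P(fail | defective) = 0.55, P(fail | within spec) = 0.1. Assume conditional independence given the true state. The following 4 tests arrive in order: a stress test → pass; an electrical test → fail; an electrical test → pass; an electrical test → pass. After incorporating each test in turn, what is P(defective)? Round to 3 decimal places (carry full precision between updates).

0.044

After a stress test='pass': P(defective) = 0.45·0.6000 / (0.45·0.6000 + 0.9·0.4000) ≈ 0.4286
After an electrical test='fail': P(defective) = 0.9·0.4286 / (0.9·0.4286 + 0.3·0.5714) ≈ 0.6923
After an electrical test='pass': P(defective) = 0.1·0.6923 / (0.1·0.6923 + 0.7·0.3077) ≈ 0.2432
After an electrical test='pass': P(defective) = 0.1·0.2432 / (0.1·0.2432 + 0.7·0.7568) ≈ 0.0439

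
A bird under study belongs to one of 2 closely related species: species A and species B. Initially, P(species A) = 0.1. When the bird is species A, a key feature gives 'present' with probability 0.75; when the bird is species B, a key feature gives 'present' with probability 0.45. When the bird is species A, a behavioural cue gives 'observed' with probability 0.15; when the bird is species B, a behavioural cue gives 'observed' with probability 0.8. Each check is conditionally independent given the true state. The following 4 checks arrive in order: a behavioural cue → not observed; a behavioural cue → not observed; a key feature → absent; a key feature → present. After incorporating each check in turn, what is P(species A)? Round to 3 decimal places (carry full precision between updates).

0.603

After a behavioural cue='not observed': P(species A) = 0.85·0.1000 / (0.85·0.1000 + 0.2·0.9000) ≈ 0.3208
After a behavioural cue='not observed': P(species A) = 0.85·0.3208 / (0.85·0.3208 + 0.2·0.6792) ≈ 0.6674
After a key feature='absent': P(species A) = 0.25·0.6674 / (0.25·0.6674 + 0.55·0.3326) ≈ 0.4771
After a key feature='present': P(species A) = 0.75·0.4771 / (0.75·0.4771 + 0.45·0.5229) ≈ 0.6032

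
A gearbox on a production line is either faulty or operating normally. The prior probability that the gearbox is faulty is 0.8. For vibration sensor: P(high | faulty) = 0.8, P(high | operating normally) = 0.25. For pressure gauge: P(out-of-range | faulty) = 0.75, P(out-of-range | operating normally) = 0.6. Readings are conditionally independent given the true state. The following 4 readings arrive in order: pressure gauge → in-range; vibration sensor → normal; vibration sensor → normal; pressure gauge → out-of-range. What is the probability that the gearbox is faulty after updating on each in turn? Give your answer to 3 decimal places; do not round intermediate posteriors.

0.182

Each posterior becomes the prior for the next update.
After pressure gauge='in-range': P(faulty) = 0.25·0.8000 / (0.25·0.8000 + 0.4·0.2000) ≈ 0.7143
After vibration sensor='normal': P(faulty) = 0.2·0.7143 / (0.2·0.7143 + 0.75·0.2857) ≈ 0.4000
After vibration sensor='normal': P(faulty) = 0.2·0.4000 / (0.2·0.4000 + 0.75·0.6000) ≈ 0.1509
After pressure gauge='out-of-range': P(faulty) = 0.75·0.1509 / (0.75·0.1509 + 0.6·0.8491) ≈ 0.1818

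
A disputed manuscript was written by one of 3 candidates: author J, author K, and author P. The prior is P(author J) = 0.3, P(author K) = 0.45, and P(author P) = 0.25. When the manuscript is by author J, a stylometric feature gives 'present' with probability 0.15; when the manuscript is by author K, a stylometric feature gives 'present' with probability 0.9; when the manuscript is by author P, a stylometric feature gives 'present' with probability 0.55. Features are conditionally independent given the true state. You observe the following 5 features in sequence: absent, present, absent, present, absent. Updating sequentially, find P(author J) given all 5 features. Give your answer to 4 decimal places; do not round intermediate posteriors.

Each posterior becomes the prior for the next update.
After 'absent': normaliser = 0.85·0.3000 + 0.1·0.4500 + 0.45·0.2500; P(author J) ≈ 0.6182, P(author K) ≈ 0.1091, P(author P) ≈ 0.2727
After 'present': normaliser = 0.15·0.6182 + 0.9·0.1091 + 0.55·0.2727; P(author J) ≈ 0.2720, P(author K) ≈ 0.2880, P(author P) ≈ 0.4400
After 'absent': normaliser = 0.85·0.2720 + 0.1·0.2880 + 0.45·0.4400; P(author J) ≈ 0.5048, P(author K) ≈ 0.0629, P(author P) ≈ 0.4323
After 'present': normaliser = 0.15·0.5048 + 0.9·0.0629 + 0.55·0.4323; P(author J) ≈ 0.2046, P(author K) ≈ 0.1529, P(author P) ≈ 0.6425
After 'absent': normaliser = 0.85·0.2046 + 0.1·0.1529 + 0.45·0.6425; P(author J) ≈ 0.3636, P(author K) ≈ 0.0320, P(author P) ≈ 0.6044

0.3636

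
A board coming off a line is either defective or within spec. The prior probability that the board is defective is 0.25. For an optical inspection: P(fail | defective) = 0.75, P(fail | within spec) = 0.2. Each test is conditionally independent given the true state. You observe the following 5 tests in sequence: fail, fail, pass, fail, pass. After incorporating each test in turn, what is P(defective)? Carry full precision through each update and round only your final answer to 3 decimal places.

0.632

After 'fail': P(defective) = 0.75·0.2500 / (0.75·0.2500 + 0.2·0.7500) ≈ 0.5556
After 'fail': P(defective) = 0.75·0.5556 / (0.75·0.5556 + 0.2·0.4444) ≈ 0.8242
After 'pass': P(defective) = 0.25·0.8242 / (0.25·0.8242 + 0.8·0.1758) ≈ 0.5943
After 'fail': P(defective) = 0.75·0.5943 / (0.75·0.5943 + 0.2·0.4057) ≈ 0.8460
After 'pass': P(defective) = 0.25·0.8460 / (0.25·0.8460 + 0.8·0.1540) ≈ 0.6319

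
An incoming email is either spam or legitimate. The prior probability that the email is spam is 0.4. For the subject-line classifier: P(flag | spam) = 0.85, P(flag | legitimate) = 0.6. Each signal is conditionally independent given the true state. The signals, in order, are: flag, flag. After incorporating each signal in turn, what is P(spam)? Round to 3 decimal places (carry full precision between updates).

After 'flag': P(spam) = 0.85·0.4000 / (0.85·0.4000 + 0.6·0.6000) ≈ 0.4857
After 'flag': P(spam) = 0.85·0.4857 / (0.85·0.4857 + 0.6·0.5143) ≈ 0.5723

0.572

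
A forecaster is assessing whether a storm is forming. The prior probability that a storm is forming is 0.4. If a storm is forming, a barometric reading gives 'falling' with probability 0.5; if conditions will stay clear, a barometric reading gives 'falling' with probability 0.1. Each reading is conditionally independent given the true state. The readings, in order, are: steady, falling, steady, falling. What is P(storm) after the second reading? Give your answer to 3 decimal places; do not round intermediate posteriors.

Each posterior becomes the prior for the next update.
After 'steady': P(storm) = 0.5·0.4000 / (0.5·0.4000 + 0.9·0.6000) ≈ 0.2703
After 'falling': P(storm) = 0.5·0.2703 / (0.5·0.2703 + 0.1·0.7297) ≈ 0.6494

0.649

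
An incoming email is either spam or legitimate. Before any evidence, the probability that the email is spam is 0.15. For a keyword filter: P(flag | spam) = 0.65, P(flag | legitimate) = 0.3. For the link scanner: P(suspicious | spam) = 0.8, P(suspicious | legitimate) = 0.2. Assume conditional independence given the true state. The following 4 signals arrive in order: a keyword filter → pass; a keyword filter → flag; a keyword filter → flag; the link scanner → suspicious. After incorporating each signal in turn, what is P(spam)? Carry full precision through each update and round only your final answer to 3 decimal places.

After a keyword filter='pass': P(spam) = 0.35·0.1500 / (0.35·0.1500 + 0.7·0.8500) ≈ 0.0811
After a keyword filter='flag': P(spam) = 0.65·0.0811 / (0.65·0.0811 + 0.3·0.9189) ≈ 0.1605
After a keyword filter='flag': P(spam) = 0.65·0.1605 / (0.65·0.1605 + 0.3·0.8395) ≈ 0.2929
After the link scanner='suspicious': P(spam) = 0.8·0.2929 / (0.8·0.2929 + 0.2·0.7071) ≈ 0.6236

0.624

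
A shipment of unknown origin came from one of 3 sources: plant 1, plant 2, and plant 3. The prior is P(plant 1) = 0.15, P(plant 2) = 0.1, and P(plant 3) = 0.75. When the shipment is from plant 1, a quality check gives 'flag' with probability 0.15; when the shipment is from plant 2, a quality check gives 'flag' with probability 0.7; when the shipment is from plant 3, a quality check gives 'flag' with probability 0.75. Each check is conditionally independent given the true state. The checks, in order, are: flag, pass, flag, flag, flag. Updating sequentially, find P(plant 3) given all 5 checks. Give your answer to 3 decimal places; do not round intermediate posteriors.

0.891

Each posterior becomes the prior for the next update.
After 'flag': normaliser = 0.15·0.1500 + 0.7·0.1000 + 0.75·0.7500; P(plant 1) ≈ 0.0344, P(plant 2) ≈ 0.1069, P(plant 3) ≈ 0.8588
After 'pass': normaliser = 0.85·0.0344 + 0.3·0.1069 + 0.25·0.8588; P(plant 1) ≈ 0.1058, P(plant 2) ≈ 0.1162, P(plant 3) ≈ 0.7780
After 'flag': normaliser = 0.15·0.1058 + 0.7·0.1162 + 0.75·0.7780; P(plant 1) ≈ 0.0233, P(plant 2) ≈ 0.1195, P(plant 3) ≈ 0.8572
After 'flag': normaliser = 0.15·0.0233 + 0.7·0.1195 + 0.75·0.8572; P(plant 1) ≈ 0.0048, P(plant 2) ≈ 0.1146, P(plant 3) ≈ 0.8806
After 'flag': normaliser = 0.15·0.0048 + 0.7·0.1146 + 0.75·0.8806; P(plant 1) ≈ 0.0010, P(plant 2) ≈ 0.1082, P(plant 3) ≈ 0.8909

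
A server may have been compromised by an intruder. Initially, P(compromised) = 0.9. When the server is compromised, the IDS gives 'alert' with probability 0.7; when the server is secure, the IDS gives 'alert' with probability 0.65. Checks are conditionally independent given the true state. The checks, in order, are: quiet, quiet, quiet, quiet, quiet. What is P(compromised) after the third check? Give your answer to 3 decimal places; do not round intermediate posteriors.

0.850

Each posterior becomes the prior for the next update.
After 'quiet': P(compromised) = 0.3·0.9000 / (0.3·0.9000 + 0.35·0.1000) ≈ 0.8852
After 'quiet': P(compromised) = 0.3·0.8852 / (0.3·0.8852 + 0.35·0.1148) ≈ 0.8686
After 'quiet': P(compromised) = 0.3·0.8686 / (0.3·0.8686 + 0.35·0.1314) ≈ 0.8500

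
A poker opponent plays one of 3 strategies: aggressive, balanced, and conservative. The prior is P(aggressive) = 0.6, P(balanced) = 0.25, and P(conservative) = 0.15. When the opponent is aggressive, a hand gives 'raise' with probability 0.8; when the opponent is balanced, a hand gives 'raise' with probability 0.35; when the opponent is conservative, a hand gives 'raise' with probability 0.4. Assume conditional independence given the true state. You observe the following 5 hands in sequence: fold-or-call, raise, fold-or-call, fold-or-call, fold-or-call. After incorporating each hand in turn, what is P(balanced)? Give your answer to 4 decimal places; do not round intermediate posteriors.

After 'fold-or-call': normaliser = 0.2·0.6000 + 0.65·0.2500 + 0.6·0.1500; P(aggressive) ≈ 0.3221, P(balanced) ≈ 0.4362, P(conservative) ≈ 0.2416
After 'raise': normaliser = 0.8·0.3221 + 0.35·0.4362 + 0.4·0.2416; P(aggressive) ≈ 0.5083, P(balanced) ≈ 0.3011, P(conservative) ≈ 0.1906
After 'fold-or-call': normaliser = 0.2·0.5083 + 0.65·0.3011 + 0.6·0.1906; P(aggressive) ≈ 0.2469, P(balanced) ≈ 0.4754, P(conservative) ≈ 0.2777
After 'fold-or-call': normaliser = 0.2·0.2469 + 0.65·0.4754 + 0.6·0.2777; P(aggressive) ≈ 0.0940, P(balanced) ≈ 0.5885, P(conservative) ≈ 0.3174
After 'fold-or-call': normaliser = 0.2·0.0940 + 0.65·0.5885 + 0.6·0.3174; P(aggressive) ≈ 0.0318, P(balanced) ≈ 0.6464, P(conservative) ≈ 0.3218

0.6464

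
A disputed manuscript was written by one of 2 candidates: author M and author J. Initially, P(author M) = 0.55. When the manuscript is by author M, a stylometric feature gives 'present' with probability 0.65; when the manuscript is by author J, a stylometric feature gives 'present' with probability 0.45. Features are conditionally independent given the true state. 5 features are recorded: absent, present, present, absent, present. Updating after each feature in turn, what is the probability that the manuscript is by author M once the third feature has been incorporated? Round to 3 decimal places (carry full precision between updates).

0.619

After 'absent': P(author M) = 0.35·0.5500 / (0.35·0.5500 + 0.55·0.4500) ≈ 0.4375
After 'present': P(author M) = 0.65·0.4375 / (0.65·0.4375 + 0.45·0.5625) ≈ 0.5291
After 'present': P(author M) = 0.65·0.5291 / (0.65·0.5291 + 0.45·0.4709) ≈ 0.6187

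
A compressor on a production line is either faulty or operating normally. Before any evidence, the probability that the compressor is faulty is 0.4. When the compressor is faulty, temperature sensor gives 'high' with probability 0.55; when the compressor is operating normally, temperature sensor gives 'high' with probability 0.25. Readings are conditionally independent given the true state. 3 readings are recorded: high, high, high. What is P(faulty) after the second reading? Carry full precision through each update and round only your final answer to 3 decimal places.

After 'high': P(faulty) = 0.55·0.4000 / (0.55·0.4000 + 0.25·0.6000) ≈ 0.5946
After 'high': P(faulty) = 0.55·0.5946 / (0.55·0.5946 + 0.25·0.4054) ≈ 0.7634

0.763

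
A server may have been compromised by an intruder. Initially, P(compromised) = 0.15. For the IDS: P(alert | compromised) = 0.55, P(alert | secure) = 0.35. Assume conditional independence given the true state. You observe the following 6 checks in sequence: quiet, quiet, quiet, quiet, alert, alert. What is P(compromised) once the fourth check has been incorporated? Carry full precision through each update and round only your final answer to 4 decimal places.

0.0390

After 'quiet': P(compromised) = 0.45·0.1500 / (0.45·0.1500 + 0.65·0.8500) ≈ 0.1089
After 'quiet': P(compromised) = 0.45·0.1089 / (0.45·0.1089 + 0.65·0.8911) ≈ 0.0780
After 'quiet': P(compromised) = 0.45·0.0780 / (0.45·0.0780 + 0.65·0.9220) ≈ 0.0553
After 'quiet': P(compromised) = 0.45·0.0553 / (0.45·0.0553 + 0.65·0.9447) ≈ 0.0390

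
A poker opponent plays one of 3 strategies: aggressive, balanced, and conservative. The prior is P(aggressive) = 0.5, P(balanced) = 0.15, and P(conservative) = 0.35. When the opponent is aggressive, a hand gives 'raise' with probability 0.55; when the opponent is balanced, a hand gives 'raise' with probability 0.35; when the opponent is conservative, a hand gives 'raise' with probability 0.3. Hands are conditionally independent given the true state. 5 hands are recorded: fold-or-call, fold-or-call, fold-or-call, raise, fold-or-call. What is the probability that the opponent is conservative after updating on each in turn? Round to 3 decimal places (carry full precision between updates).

0.550

After 'fold-or-call': normaliser = 0.45·0.5000 + 0.65·0.1500 + 0.7·0.3500; P(aggressive) ≈ 0.3965, P(balanced) ≈ 0.1718, P(conservative) ≈ 0.4317
After 'fold-or-call': normaliser = 0.45·0.3965 + 0.65·0.1718 + 0.7·0.4317; P(aggressive) ≈ 0.3012, P(balanced) ≈ 0.1885, P(conservative) ≈ 0.5102
After 'fold-or-call': normaliser = 0.45·0.3012 + 0.65·0.1885 + 0.7·0.5102; P(aggressive) ≈ 0.2203, P(balanced) ≈ 0.1992, P(conservative) ≈ 0.5805
After 'raise': normaliser = 0.55·0.2203 + 0.35·0.1992 + 0.3·0.5805; P(aggressive) ≈ 0.3319, P(balanced) ≈ 0.1910, P(conservative) ≈ 0.4771
After 'fold-or-call': normaliser = 0.45·0.3319 + 0.65·0.1910 + 0.7·0.4771; P(aggressive) ≈ 0.2459, P(balanced) ≈ 0.2044, P(conservative) ≈ 0.5497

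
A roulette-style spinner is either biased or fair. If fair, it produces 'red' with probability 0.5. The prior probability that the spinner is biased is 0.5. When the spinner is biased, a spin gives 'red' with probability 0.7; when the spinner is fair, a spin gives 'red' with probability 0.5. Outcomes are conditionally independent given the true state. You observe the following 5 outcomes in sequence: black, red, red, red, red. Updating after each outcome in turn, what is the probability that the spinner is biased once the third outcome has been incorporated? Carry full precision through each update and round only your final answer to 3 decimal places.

Apply Bayes' rule sequentially, carrying P(biased) forward.
After 'black': P(biased) = 0.3·0.5000 / (0.3·0.5000 + 0.5·0.5000) ≈ 0.3750
After 'red': P(biased) = 0.7·0.3750 / (0.7·0.3750 + 0.5·0.6250) ≈ 0.4565
After 'red': P(biased) = 0.7·0.4565 / (0.7·0.4565 + 0.5·0.5435) ≈ 0.5404

0.540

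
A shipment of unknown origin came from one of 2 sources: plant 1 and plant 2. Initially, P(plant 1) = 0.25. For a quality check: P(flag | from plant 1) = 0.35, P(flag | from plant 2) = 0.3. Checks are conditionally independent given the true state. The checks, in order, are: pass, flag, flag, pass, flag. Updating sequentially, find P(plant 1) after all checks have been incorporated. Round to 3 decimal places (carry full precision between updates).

0.313

Each posterior becomes the prior for the next update.
After 'pass': P(plant 1) = 0.65·0.2500 / (0.65·0.2500 + 0.7·0.7500) ≈ 0.2364
After 'flag': P(plant 1) = 0.35·0.2364 / (0.35·0.2364 + 0.3·0.7636) ≈ 0.2653
After 'flag': P(plant 1) = 0.35·0.2653 / (0.35·0.2653 + 0.3·0.7347) ≈ 0.2964
After 'pass': P(plant 1) = 0.65·0.2964 / (0.65·0.2964 + 0.7·0.7036) ≈ 0.2812
After 'flag': P(plant 1) = 0.35·0.2812 / (0.35·0.2812 + 0.3·0.7188) ≈ 0.3134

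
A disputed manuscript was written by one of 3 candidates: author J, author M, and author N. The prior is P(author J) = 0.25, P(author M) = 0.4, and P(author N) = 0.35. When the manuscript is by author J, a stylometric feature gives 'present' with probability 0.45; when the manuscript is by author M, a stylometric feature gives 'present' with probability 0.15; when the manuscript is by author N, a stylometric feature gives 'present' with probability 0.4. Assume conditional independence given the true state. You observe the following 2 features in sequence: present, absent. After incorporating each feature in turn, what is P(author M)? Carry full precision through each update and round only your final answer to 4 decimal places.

After 'present': normaliser = 0.45·0.2500 + 0.15·0.4000 + 0.4·0.3500; P(author J) ≈ 0.3600, P(author M) ≈ 0.1920, P(author N) ≈ 0.4480
After 'absent': normaliser = 0.55·0.3600 + 0.85·0.1920 + 0.6·0.4480; P(author J) ≈ 0.3143, P(author M) ≈ 0.2590, P(author N) ≈ 0.4267

0.2590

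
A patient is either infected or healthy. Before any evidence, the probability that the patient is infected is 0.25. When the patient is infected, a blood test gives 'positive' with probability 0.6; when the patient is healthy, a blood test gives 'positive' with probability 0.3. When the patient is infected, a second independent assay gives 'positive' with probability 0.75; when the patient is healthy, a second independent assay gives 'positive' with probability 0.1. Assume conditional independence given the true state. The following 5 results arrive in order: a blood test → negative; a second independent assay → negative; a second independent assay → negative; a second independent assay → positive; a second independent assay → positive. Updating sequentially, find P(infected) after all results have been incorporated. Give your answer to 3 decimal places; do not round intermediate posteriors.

After a blood test='negative': P(infected) = 0.4·0.2500 / (0.4·0.2500 + 0.7·0.7500) ≈ 0.1600
After a second independent assay='negative': P(infected) = 0.25·0.1600 / (0.25·0.1600 + 0.9·0.8400) ≈ 0.0503
After a second independent assay='negative': P(infected) = 0.25·0.0503 / (0.25·0.0503 + 0.9·0.9497) ≈ 0.0145
After a second independent assay='positive': P(infected) = 0.75·0.0145 / (0.75·0.0145 + 0.1·0.9855) ≈ 0.0993
After a second independent assay='positive': P(infected) = 0.75·0.0993 / (0.75·0.0993 + 0.1·0.9007) ≈ 0.4526

0.453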